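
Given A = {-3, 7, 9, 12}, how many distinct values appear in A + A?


A + A = {a + a' : a, a' ∈ A}; |A| = 4.
General bounds: 2|A| - 1 ≤ |A + A| ≤ |A|(|A|+1)/2, i.e. 7 ≤ |A + A| ≤ 10.
Lower bound 2|A|-1 is attained iff A is an arithmetic progression.
Enumerate sums a + a' for a ≤ a' (symmetric, so this suffices):
a = -3: -3+-3=-6, -3+7=4, -3+9=6, -3+12=9
a = 7: 7+7=14, 7+9=16, 7+12=19
a = 9: 9+9=18, 9+12=21
a = 12: 12+12=24
Distinct sums: {-6, 4, 6, 9, 14, 16, 18, 19, 21, 24}
|A + A| = 10

|A + A| = 10


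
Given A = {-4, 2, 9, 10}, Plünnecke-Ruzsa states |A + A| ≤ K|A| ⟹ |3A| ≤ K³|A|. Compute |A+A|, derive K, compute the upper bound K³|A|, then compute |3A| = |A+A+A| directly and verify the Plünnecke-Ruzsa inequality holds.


|A| = 4.
Step 1: Compute A + A by enumerating all 16 pairs.
A + A = {-8, -2, 4, 5, 6, 11, 12, 18, 19, 20}, so |A + A| = 10.
Step 2: Doubling constant K = |A + A|/|A| = 10/4 = 10/4 ≈ 2.5000.
Step 3: Plünnecke-Ruzsa gives |3A| ≤ K³·|A| = (2.5000)³ · 4 ≈ 62.5000.
Step 4: Compute 3A = A + A + A directly by enumerating all triples (a,b,c) ∈ A³; |3A| = 19.
Step 5: Check 19 ≤ 62.5000? Yes ✓.

K = 10/4, Plünnecke-Ruzsa bound K³|A| ≈ 62.5000, |3A| = 19, inequality holds.


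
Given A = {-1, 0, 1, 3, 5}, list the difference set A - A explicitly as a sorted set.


A - A = {a - a' : a, a' ∈ A}.
Compute a - a' for each ordered pair (a, a'):
a = -1: -1--1=0, -1-0=-1, -1-1=-2, -1-3=-4, -1-5=-6
a = 0: 0--1=1, 0-0=0, 0-1=-1, 0-3=-3, 0-5=-5
a = 1: 1--1=2, 1-0=1, 1-1=0, 1-3=-2, 1-5=-4
a = 3: 3--1=4, 3-0=3, 3-1=2, 3-3=0, 3-5=-2
a = 5: 5--1=6, 5-0=5, 5-1=4, 5-3=2, 5-5=0
Collecting distinct values (and noting 0 appears from a-a):
A - A = {-6, -5, -4, -3, -2, -1, 0, 1, 2, 3, 4, 5, 6}
|A - A| = 13

A - A = {-6, -5, -4, -3, -2, -1, 0, 1, 2, 3, 4, 5, 6}


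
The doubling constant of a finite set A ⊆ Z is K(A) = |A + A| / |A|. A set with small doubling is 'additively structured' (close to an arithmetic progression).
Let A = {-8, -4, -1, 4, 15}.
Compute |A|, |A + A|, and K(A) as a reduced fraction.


|A| = 5.
Compute A + A by enumerating all 25 pairs.
A + A = {-16, -12, -9, -8, -5, -4, -2, 0, 3, 7, 8, 11, 14, 19, 30}, so |A + A| = 15.
K = |A + A| / |A| = 15/5 = 3/1 ≈ 3.0000.
Reference: AP of size 5 gives K = 9/5 ≈ 1.8000; a fully generic set of size 5 gives K ≈ 3.0000.

|A| = 5, |A + A| = 15, K = 15/5 = 3/1.


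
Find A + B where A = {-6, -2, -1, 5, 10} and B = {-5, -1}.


A + B = {a + b : a ∈ A, b ∈ B}.
Enumerate all |A|·|B| = 5·2 = 10 pairs (a, b) and collect distinct sums.
a = -6: -6+-5=-11, -6+-1=-7
a = -2: -2+-5=-7, -2+-1=-3
a = -1: -1+-5=-6, -1+-1=-2
a = 5: 5+-5=0, 5+-1=4
a = 10: 10+-5=5, 10+-1=9
Collecting distinct sums: A + B = {-11, -7, -6, -3, -2, 0, 4, 5, 9}
|A + B| = 9

A + B = {-11, -7, -6, -3, -2, 0, 4, 5, 9}


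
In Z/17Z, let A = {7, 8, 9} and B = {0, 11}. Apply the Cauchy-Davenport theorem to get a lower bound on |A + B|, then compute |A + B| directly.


Cauchy-Davenport: |A + B| ≥ min(p, |A| + |B| - 1) for A, B nonempty in Z/pZ.
|A| = 3, |B| = 2, p = 17.
CD lower bound = min(17, 3 + 2 - 1) = min(17, 4) = 4.
Compute A + B mod 17 directly:
a = 7: 7+0=7, 7+11=1
a = 8: 8+0=8, 8+11=2
a = 9: 9+0=9, 9+11=3
A + B = {1, 2, 3, 7, 8, 9}, so |A + B| = 6.
Verify: 6 ≥ 4? Yes ✓.

CD lower bound = 4, actual |A + B| = 6.


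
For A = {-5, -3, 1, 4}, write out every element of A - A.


A - A = {a - a' : a, a' ∈ A}.
Compute a - a' for each ordered pair (a, a'):
a = -5: -5--5=0, -5--3=-2, -5-1=-6, -5-4=-9
a = -3: -3--5=2, -3--3=0, -3-1=-4, -3-4=-7
a = 1: 1--5=6, 1--3=4, 1-1=0, 1-4=-3
a = 4: 4--5=9, 4--3=7, 4-1=3, 4-4=0
Collecting distinct values (and noting 0 appears from a-a):
A - A = {-9, -7, -6, -4, -3, -2, 0, 2, 3, 4, 6, 7, 9}
|A - A| = 13

A - A = {-9, -7, -6, -4, -3, -2, 0, 2, 3, 4, 6, 7, 9}


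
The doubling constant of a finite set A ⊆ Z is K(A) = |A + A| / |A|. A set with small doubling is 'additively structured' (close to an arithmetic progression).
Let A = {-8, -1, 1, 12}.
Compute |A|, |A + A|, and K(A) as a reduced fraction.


|A| = 4.
Compute A + A by enumerating all 16 pairs.
A + A = {-16, -9, -7, -2, 0, 2, 4, 11, 13, 24}, so |A + A| = 10.
K = |A + A| / |A| = 10/4 = 5/2 ≈ 2.5000.
Reference: AP of size 4 gives K = 7/4 ≈ 1.7500; a fully generic set of size 4 gives K ≈ 2.5000.

|A| = 4, |A + A| = 10, K = 10/4 = 5/2.


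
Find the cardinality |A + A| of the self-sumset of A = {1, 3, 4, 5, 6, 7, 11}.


A + A = {a + a' : a, a' ∈ A}; |A| = 7.
General bounds: 2|A| - 1 ≤ |A + A| ≤ |A|(|A|+1)/2, i.e. 13 ≤ |A + A| ≤ 28.
Lower bound 2|A|-1 is attained iff A is an arithmetic progression.
Enumerate sums a + a' for a ≤ a' (symmetric, so this suffices):
a = 1: 1+1=2, 1+3=4, 1+4=5, 1+5=6, 1+6=7, 1+7=8, 1+11=12
a = 3: 3+3=6, 3+4=7, 3+5=8, 3+6=9, 3+7=10, 3+11=14
a = 4: 4+4=8, 4+5=9, 4+6=10, 4+7=11, 4+11=15
a = 5: 5+5=10, 5+6=11, 5+7=12, 5+11=16
a = 6: 6+6=12, 6+7=13, 6+11=17
a = 7: 7+7=14, 7+11=18
a = 11: 11+11=22
Distinct sums: {2, 4, 5, 6, 7, 8, 9, 10, 11, 12, 13, 14, 15, 16, 17, 18, 22}
|A + A| = 17

|A + A| = 17


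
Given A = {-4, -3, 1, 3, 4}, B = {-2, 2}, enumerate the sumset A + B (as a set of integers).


A + B = {a + b : a ∈ A, b ∈ B}.
Enumerate all |A|·|B| = 5·2 = 10 pairs (a, b) and collect distinct sums.
a = -4: -4+-2=-6, -4+2=-2
a = -3: -3+-2=-5, -3+2=-1
a = 1: 1+-2=-1, 1+2=3
a = 3: 3+-2=1, 3+2=5
a = 4: 4+-2=2, 4+2=6
Collecting distinct sums: A + B = {-6, -5, -2, -1, 1, 2, 3, 5, 6}
|A + B| = 9

A + B = {-6, -5, -2, -1, 1, 2, 3, 5, 6}


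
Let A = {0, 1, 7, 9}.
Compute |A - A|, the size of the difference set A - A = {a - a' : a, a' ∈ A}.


A - A = {a - a' : a, a' ∈ A}; |A| = 4.
Bounds: 2|A|-1 ≤ |A - A| ≤ |A|² - |A| + 1, i.e. 7 ≤ |A - A| ≤ 13.
Note: 0 ∈ A - A always (from a - a). The set is symmetric: if d ∈ A - A then -d ∈ A - A.
Enumerate nonzero differences d = a - a' with a > a' (then include -d):
Positive differences: {1, 2, 6, 7, 8, 9}
Full difference set: {0} ∪ (positive diffs) ∪ (negative diffs).
|A - A| = 1 + 2·6 = 13 (matches direct enumeration: 13).

|A - A| = 13


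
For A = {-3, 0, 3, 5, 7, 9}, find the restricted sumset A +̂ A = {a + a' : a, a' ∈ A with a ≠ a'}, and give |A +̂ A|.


Restricted sumset: A +̂ A = {a + a' : a ∈ A, a' ∈ A, a ≠ a'}.
Equivalently, take A + A and drop any sum 2a that is achievable ONLY as a + a for a ∈ A (i.e. sums representable only with equal summands).
Enumerate pairs (a, a') with a < a' (symmetric, so each unordered pair gives one sum; this covers all a ≠ a'):
  -3 + 0 = -3
  -3 + 3 = 0
  -3 + 5 = 2
  -3 + 7 = 4
  -3 + 9 = 6
  0 + 3 = 3
  0 + 5 = 5
  0 + 7 = 7
  0 + 9 = 9
  3 + 5 = 8
  3 + 7 = 10
  3 + 9 = 12
  5 + 7 = 12
  5 + 9 = 14
  7 + 9 = 16
Collected distinct sums: {-3, 0, 2, 3, 4, 5, 6, 7, 8, 9, 10, 12, 14, 16}
|A +̂ A| = 14
(Reference bound: |A +̂ A| ≥ 2|A| - 3 for |A| ≥ 2, with |A| = 6 giving ≥ 9.)

|A +̂ A| = 14


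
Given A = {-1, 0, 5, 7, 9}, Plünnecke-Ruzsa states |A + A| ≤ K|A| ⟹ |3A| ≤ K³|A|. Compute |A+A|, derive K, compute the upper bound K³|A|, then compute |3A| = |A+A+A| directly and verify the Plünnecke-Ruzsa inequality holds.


|A| = 5.
Step 1: Compute A + A by enumerating all 25 pairs.
A + A = {-2, -1, 0, 4, 5, 6, 7, 8, 9, 10, 12, 14, 16, 18}, so |A + A| = 14.
Step 2: Doubling constant K = |A + A|/|A| = 14/5 = 14/5 ≈ 2.8000.
Step 3: Plünnecke-Ruzsa gives |3A| ≤ K³·|A| = (2.8000)³ · 5 ≈ 109.7600.
Step 4: Compute 3A = A + A + A directly by enumerating all triples (a,b,c) ∈ A³; |3A| = 25.
Step 5: Check 25 ≤ 109.7600? Yes ✓.

K = 14/5, Plünnecke-Ruzsa bound K³|A| ≈ 109.7600, |3A| = 25, inequality holds.


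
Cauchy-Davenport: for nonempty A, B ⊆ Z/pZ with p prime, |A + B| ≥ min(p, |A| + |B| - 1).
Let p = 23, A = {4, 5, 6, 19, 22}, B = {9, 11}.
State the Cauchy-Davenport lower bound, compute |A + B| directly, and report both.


Cauchy-Davenport: |A + B| ≥ min(p, |A| + |B| - 1) for A, B nonempty in Z/pZ.
|A| = 5, |B| = 2, p = 23.
CD lower bound = min(23, 5 + 2 - 1) = min(23, 6) = 6.
Compute A + B mod 23 directly:
a = 4: 4+9=13, 4+11=15
a = 5: 5+9=14, 5+11=16
a = 6: 6+9=15, 6+11=17
a = 19: 19+9=5, 19+11=7
a = 22: 22+9=8, 22+11=10
A + B = {5, 7, 8, 10, 13, 14, 15, 16, 17}, so |A + B| = 9.
Verify: 9 ≥ 6? Yes ✓.

CD lower bound = 6, actual |A + B| = 9.


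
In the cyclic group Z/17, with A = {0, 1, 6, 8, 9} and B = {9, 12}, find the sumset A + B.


Work in Z/17Z: reduce every sum a + b modulo 17.
Enumerate all 10 pairs:
a = 0: 0+9=9, 0+12=12
a = 1: 1+9=10, 1+12=13
a = 6: 6+9=15, 6+12=1
a = 8: 8+9=0, 8+12=3
a = 9: 9+9=1, 9+12=4
Distinct residues collected: {0, 1, 3, 4, 9, 10, 12, 13, 15}
|A + B| = 9 (out of 17 total residues).

A + B = {0, 1, 3, 4, 9, 10, 12, 13, 15}


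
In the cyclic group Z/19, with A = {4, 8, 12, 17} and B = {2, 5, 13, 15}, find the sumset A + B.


Work in Z/19Z: reduce every sum a + b modulo 19.
Enumerate all 16 pairs:
a = 4: 4+2=6, 4+5=9, 4+13=17, 4+15=0
a = 8: 8+2=10, 8+5=13, 8+13=2, 8+15=4
a = 12: 12+2=14, 12+5=17, 12+13=6, 12+15=8
a = 17: 17+2=0, 17+5=3, 17+13=11, 17+15=13
Distinct residues collected: {0, 2, 3, 4, 6, 8, 9, 10, 11, 13, 14, 17}
|A + B| = 12 (out of 19 total residues).

A + B = {0, 2, 3, 4, 6, 8, 9, 10, 11, 13, 14, 17}


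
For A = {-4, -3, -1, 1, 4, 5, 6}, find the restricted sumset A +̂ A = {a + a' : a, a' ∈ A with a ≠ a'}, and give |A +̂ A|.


Restricted sumset: A +̂ A = {a + a' : a ∈ A, a' ∈ A, a ≠ a'}.
Equivalently, take A + A and drop any sum 2a that is achievable ONLY as a + a for a ∈ A (i.e. sums representable only with equal summands).
Enumerate pairs (a, a') with a < a' (symmetric, so each unordered pair gives one sum; this covers all a ≠ a'):
  -4 + -3 = -7
  -4 + -1 = -5
  -4 + 1 = -3
  -4 + 4 = 0
  -4 + 5 = 1
  -4 + 6 = 2
  -3 + -1 = -4
  -3 + 1 = -2
  -3 + 4 = 1
  -3 + 5 = 2
  -3 + 6 = 3
  -1 + 1 = 0
  -1 + 4 = 3
  -1 + 5 = 4
  -1 + 6 = 5
  1 + 4 = 5
  1 + 5 = 6
  1 + 6 = 7
  4 + 5 = 9
  4 + 6 = 10
  5 + 6 = 11
Collected distinct sums: {-7, -5, -4, -3, -2, 0, 1, 2, 3, 4, 5, 6, 7, 9, 10, 11}
|A +̂ A| = 16
(Reference bound: |A +̂ A| ≥ 2|A| - 3 for |A| ≥ 2, with |A| = 7 giving ≥ 11.)

|A +̂ A| = 16


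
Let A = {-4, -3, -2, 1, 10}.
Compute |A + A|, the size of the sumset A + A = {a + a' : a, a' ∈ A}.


A + A = {a + a' : a, a' ∈ A}; |A| = 5.
General bounds: 2|A| - 1 ≤ |A + A| ≤ |A|(|A|+1)/2, i.e. 9 ≤ |A + A| ≤ 15.
Lower bound 2|A|-1 is attained iff A is an arithmetic progression.
Enumerate sums a + a' for a ≤ a' (symmetric, so this suffices):
a = -4: -4+-4=-8, -4+-3=-7, -4+-2=-6, -4+1=-3, -4+10=6
a = -3: -3+-3=-6, -3+-2=-5, -3+1=-2, -3+10=7
a = -2: -2+-2=-4, -2+1=-1, -2+10=8
a = 1: 1+1=2, 1+10=11
a = 10: 10+10=20
Distinct sums: {-8, -7, -6, -5, -4, -3, -2, -1, 2, 6, 7, 8, 11, 20}
|A + A| = 14

|A + A| = 14


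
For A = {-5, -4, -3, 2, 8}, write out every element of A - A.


A - A = {a - a' : a, a' ∈ A}.
Compute a - a' for each ordered pair (a, a'):
a = -5: -5--5=0, -5--4=-1, -5--3=-2, -5-2=-7, -5-8=-13
a = -4: -4--5=1, -4--4=0, -4--3=-1, -4-2=-6, -4-8=-12
a = -3: -3--5=2, -3--4=1, -3--3=0, -3-2=-5, -3-8=-11
a = 2: 2--5=7, 2--4=6, 2--3=5, 2-2=0, 2-8=-6
a = 8: 8--5=13, 8--4=12, 8--3=11, 8-2=6, 8-8=0
Collecting distinct values (and noting 0 appears from a-a):
A - A = {-13, -12, -11, -7, -6, -5, -2, -1, 0, 1, 2, 5, 6, 7, 11, 12, 13}
|A - A| = 17

A - A = {-13, -12, -11, -7, -6, -5, -2, -1, 0, 1, 2, 5, 6, 7, 11, 12, 13}


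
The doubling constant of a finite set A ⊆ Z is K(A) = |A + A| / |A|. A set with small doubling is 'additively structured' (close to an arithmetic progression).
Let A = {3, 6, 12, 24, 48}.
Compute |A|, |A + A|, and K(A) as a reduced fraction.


|A| = 5.
Compute A + A by enumerating all 25 pairs.
A + A = {6, 9, 12, 15, 18, 24, 27, 30, 36, 48, 51, 54, 60, 72, 96}, so |A + A| = 15.
K = |A + A| / |A| = 15/5 = 3/1 ≈ 3.0000.
Reference: AP of size 5 gives K = 9/5 ≈ 1.8000; a fully generic set of size 5 gives K ≈ 3.0000.

|A| = 5, |A + A| = 15, K = 15/5 = 3/1.


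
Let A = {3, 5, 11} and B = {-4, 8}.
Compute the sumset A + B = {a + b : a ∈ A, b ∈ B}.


A + B = {a + b : a ∈ A, b ∈ B}.
Enumerate all |A|·|B| = 3·2 = 6 pairs (a, b) and collect distinct sums.
a = 3: 3+-4=-1, 3+8=11
a = 5: 5+-4=1, 5+8=13
a = 11: 11+-4=7, 11+8=19
Collecting distinct sums: A + B = {-1, 1, 7, 11, 13, 19}
|A + B| = 6

A + B = {-1, 1, 7, 11, 13, 19}


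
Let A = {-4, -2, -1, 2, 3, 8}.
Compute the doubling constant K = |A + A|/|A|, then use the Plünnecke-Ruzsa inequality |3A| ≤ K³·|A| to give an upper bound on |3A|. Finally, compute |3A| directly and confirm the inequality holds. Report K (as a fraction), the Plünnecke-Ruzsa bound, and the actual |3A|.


|A| = 6.
Step 1: Compute A + A by enumerating all 36 pairs.
A + A = {-8, -6, -5, -4, -3, -2, -1, 0, 1, 2, 4, 5, 6, 7, 10, 11, 16}, so |A + A| = 17.
Step 2: Doubling constant K = |A + A|/|A| = 17/6 = 17/6 ≈ 2.8333.
Step 3: Plünnecke-Ruzsa gives |3A| ≤ K³·|A| = (2.8333)³ · 6 ≈ 136.4722.
Step 4: Compute 3A = A + A + A directly by enumerating all triples (a,b,c) ∈ A³; |3A| = 29.
Step 5: Check 29 ≤ 136.4722? Yes ✓.

K = 17/6, Plünnecke-Ruzsa bound K³|A| ≈ 136.4722, |3A| = 29, inequality holds.


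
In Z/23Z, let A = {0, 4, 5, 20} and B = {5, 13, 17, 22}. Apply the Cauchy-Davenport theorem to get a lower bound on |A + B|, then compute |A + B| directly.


Cauchy-Davenport: |A + B| ≥ min(p, |A| + |B| - 1) for A, B nonempty in Z/pZ.
|A| = 4, |B| = 4, p = 23.
CD lower bound = min(23, 4 + 4 - 1) = min(23, 7) = 7.
Compute A + B mod 23 directly:
a = 0: 0+5=5, 0+13=13, 0+17=17, 0+22=22
a = 4: 4+5=9, 4+13=17, 4+17=21, 4+22=3
a = 5: 5+5=10, 5+13=18, 5+17=22, 5+22=4
a = 20: 20+5=2, 20+13=10, 20+17=14, 20+22=19
A + B = {2, 3, 4, 5, 9, 10, 13, 14, 17, 18, 19, 21, 22}, so |A + B| = 13.
Verify: 13 ≥ 7? Yes ✓.

CD lower bound = 7, actual |A + B| = 13.


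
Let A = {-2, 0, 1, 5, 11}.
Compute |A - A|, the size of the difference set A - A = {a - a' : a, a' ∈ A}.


A - A = {a - a' : a, a' ∈ A}; |A| = 5.
Bounds: 2|A|-1 ≤ |A - A| ≤ |A|² - |A| + 1, i.e. 9 ≤ |A - A| ≤ 21.
Note: 0 ∈ A - A always (from a - a). The set is symmetric: if d ∈ A - A then -d ∈ A - A.
Enumerate nonzero differences d = a - a' with a > a' (then include -d):
Positive differences: {1, 2, 3, 4, 5, 6, 7, 10, 11, 13}
Full difference set: {0} ∪ (positive diffs) ∪ (negative diffs).
|A - A| = 1 + 2·10 = 21 (matches direct enumeration: 21).

|A - A| = 21


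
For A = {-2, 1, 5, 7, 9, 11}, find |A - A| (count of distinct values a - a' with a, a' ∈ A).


A - A = {a - a' : a, a' ∈ A}; |A| = 6.
Bounds: 2|A|-1 ≤ |A - A| ≤ |A|² - |A| + 1, i.e. 11 ≤ |A - A| ≤ 31.
Note: 0 ∈ A - A always (from a - a). The set is symmetric: if d ∈ A - A then -d ∈ A - A.
Enumerate nonzero differences d = a - a' with a > a' (then include -d):
Positive differences: {2, 3, 4, 6, 7, 8, 9, 10, 11, 13}
Full difference set: {0} ∪ (positive diffs) ∪ (negative diffs).
|A - A| = 1 + 2·10 = 21 (matches direct enumeration: 21).

|A - A| = 21


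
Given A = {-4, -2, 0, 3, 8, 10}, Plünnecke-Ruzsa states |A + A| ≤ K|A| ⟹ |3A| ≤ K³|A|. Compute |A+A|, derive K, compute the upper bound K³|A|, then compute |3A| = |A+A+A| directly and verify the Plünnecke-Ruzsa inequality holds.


|A| = 6.
Step 1: Compute A + A by enumerating all 36 pairs.
A + A = {-8, -6, -4, -2, -1, 0, 1, 3, 4, 6, 8, 10, 11, 13, 16, 18, 20}, so |A + A| = 17.
Step 2: Doubling constant K = |A + A|/|A| = 17/6 = 17/6 ≈ 2.8333.
Step 3: Plünnecke-Ruzsa gives |3A| ≤ K³·|A| = (2.8333)³ · 6 ≈ 136.4722.
Step 4: Compute 3A = A + A + A directly by enumerating all triples (a,b,c) ∈ A³; |3A| = 33.
Step 5: Check 33 ≤ 136.4722? Yes ✓.

K = 17/6, Plünnecke-Ruzsa bound K³|A| ≈ 136.4722, |3A| = 33, inequality holds.


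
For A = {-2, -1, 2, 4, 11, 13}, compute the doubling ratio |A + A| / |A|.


|A| = 6.
Compute A + A by enumerating all 36 pairs.
A + A = {-4, -3, -2, 0, 1, 2, 3, 4, 6, 8, 9, 10, 11, 12, 13, 15, 17, 22, 24, 26}, so |A + A| = 20.
K = |A + A| / |A| = 20/6 = 10/3 ≈ 3.3333.
Reference: AP of size 6 gives K = 11/6 ≈ 1.8333; a fully generic set of size 6 gives K ≈ 3.5000.

|A| = 6, |A + A| = 20, K = 20/6 = 10/3.


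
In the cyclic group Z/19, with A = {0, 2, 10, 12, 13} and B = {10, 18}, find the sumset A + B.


Work in Z/19Z: reduce every sum a + b modulo 19.
Enumerate all 10 pairs:
a = 0: 0+10=10, 0+18=18
a = 2: 2+10=12, 2+18=1
a = 10: 10+10=1, 10+18=9
a = 12: 12+10=3, 12+18=11
a = 13: 13+10=4, 13+18=12
Distinct residues collected: {1, 3, 4, 9, 10, 11, 12, 18}
|A + B| = 8 (out of 19 total residues).

A + B = {1, 3, 4, 9, 10, 11, 12, 18}


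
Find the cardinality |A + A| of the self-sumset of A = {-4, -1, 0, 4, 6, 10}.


A + A = {a + a' : a, a' ∈ A}; |A| = 6.
General bounds: 2|A| - 1 ≤ |A + A| ≤ |A|(|A|+1)/2, i.e. 11 ≤ |A + A| ≤ 21.
Lower bound 2|A|-1 is attained iff A is an arithmetic progression.
Enumerate sums a + a' for a ≤ a' (symmetric, so this suffices):
a = -4: -4+-4=-8, -4+-1=-5, -4+0=-4, -4+4=0, -4+6=2, -4+10=6
a = -1: -1+-1=-2, -1+0=-1, -1+4=3, -1+6=5, -1+10=9
a = 0: 0+0=0, 0+4=4, 0+6=6, 0+10=10
a = 4: 4+4=8, 4+6=10, 4+10=14
a = 6: 6+6=12, 6+10=16
a = 10: 10+10=20
Distinct sums: {-8, -5, -4, -2, -1, 0, 2, 3, 4, 5, 6, 8, 9, 10, 12, 14, 16, 20}
|A + A| = 18

|A + A| = 18


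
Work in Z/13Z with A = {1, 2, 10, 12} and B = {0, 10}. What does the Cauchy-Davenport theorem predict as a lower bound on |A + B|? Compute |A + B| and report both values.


Cauchy-Davenport: |A + B| ≥ min(p, |A| + |B| - 1) for A, B nonempty in Z/pZ.
|A| = 4, |B| = 2, p = 13.
CD lower bound = min(13, 4 + 2 - 1) = min(13, 5) = 5.
Compute A + B mod 13 directly:
a = 1: 1+0=1, 1+10=11
a = 2: 2+0=2, 2+10=12
a = 10: 10+0=10, 10+10=7
a = 12: 12+0=12, 12+10=9
A + B = {1, 2, 7, 9, 10, 11, 12}, so |A + B| = 7.
Verify: 7 ≥ 5? Yes ✓.

CD lower bound = 5, actual |A + B| = 7.


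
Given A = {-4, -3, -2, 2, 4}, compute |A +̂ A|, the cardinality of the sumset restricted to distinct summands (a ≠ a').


Restricted sumset: A +̂ A = {a + a' : a ∈ A, a' ∈ A, a ≠ a'}.
Equivalently, take A + A and drop any sum 2a that is achievable ONLY as a + a for a ∈ A (i.e. sums representable only with equal summands).
Enumerate pairs (a, a') with a < a' (symmetric, so each unordered pair gives one sum; this covers all a ≠ a'):
  -4 + -3 = -7
  -4 + -2 = -6
  -4 + 2 = -2
  -4 + 4 = 0
  -3 + -2 = -5
  -3 + 2 = -1
  -3 + 4 = 1
  -2 + 2 = 0
  -2 + 4 = 2
  2 + 4 = 6
Collected distinct sums: {-7, -6, -5, -2, -1, 0, 1, 2, 6}
|A +̂ A| = 9
(Reference bound: |A +̂ A| ≥ 2|A| - 3 for |A| ≥ 2, with |A| = 5 giving ≥ 7.)

|A +̂ A| = 9


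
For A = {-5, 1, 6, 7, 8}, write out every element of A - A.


A - A = {a - a' : a, a' ∈ A}.
Compute a - a' for each ordered pair (a, a'):
a = -5: -5--5=0, -5-1=-6, -5-6=-11, -5-7=-12, -5-8=-13
a = 1: 1--5=6, 1-1=0, 1-6=-5, 1-7=-6, 1-8=-7
a = 6: 6--5=11, 6-1=5, 6-6=0, 6-7=-1, 6-8=-2
a = 7: 7--5=12, 7-1=6, 7-6=1, 7-7=0, 7-8=-1
a = 8: 8--5=13, 8-1=7, 8-6=2, 8-7=1, 8-8=0
Collecting distinct values (and noting 0 appears from a-a):
A - A = {-13, -12, -11, -7, -6, -5, -2, -1, 0, 1, 2, 5, 6, 7, 11, 12, 13}
|A - A| = 17

A - A = {-13, -12, -11, -7, -6, -5, -2, -1, 0, 1, 2, 5, 6, 7, 11, 12, 13}


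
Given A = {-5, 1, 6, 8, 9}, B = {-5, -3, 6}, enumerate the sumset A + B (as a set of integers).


A + B = {a + b : a ∈ A, b ∈ B}.
Enumerate all |A|·|B| = 5·3 = 15 pairs (a, b) and collect distinct sums.
a = -5: -5+-5=-10, -5+-3=-8, -5+6=1
a = 1: 1+-5=-4, 1+-3=-2, 1+6=7
a = 6: 6+-5=1, 6+-3=3, 6+6=12
a = 8: 8+-5=3, 8+-3=5, 8+6=14
a = 9: 9+-5=4, 9+-3=6, 9+6=15
Collecting distinct sums: A + B = {-10, -8, -4, -2, 1, 3, 4, 5, 6, 7, 12, 14, 15}
|A + B| = 13

A + B = {-10, -8, -4, -2, 1, 3, 4, 5, 6, 7, 12, 14, 15}


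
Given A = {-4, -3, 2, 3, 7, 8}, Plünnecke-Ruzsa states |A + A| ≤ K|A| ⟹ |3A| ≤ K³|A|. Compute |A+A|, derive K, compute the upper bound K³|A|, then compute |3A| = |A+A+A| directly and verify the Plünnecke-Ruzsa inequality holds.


|A| = 6.
Step 1: Compute A + A by enumerating all 36 pairs.
A + A = {-8, -7, -6, -2, -1, 0, 3, 4, 5, 6, 9, 10, 11, 14, 15, 16}, so |A + A| = 16.
Step 2: Doubling constant K = |A + A|/|A| = 16/6 = 16/6 ≈ 2.6667.
Step 3: Plünnecke-Ruzsa gives |3A| ≤ K³·|A| = (2.6667)³ · 6 ≈ 113.7778.
Step 4: Compute 3A = A + A + A directly by enumerating all triples (a,b,c) ∈ A³; |3A| = 31.
Step 5: Check 31 ≤ 113.7778? Yes ✓.

K = 16/6, Plünnecke-Ruzsa bound K³|A| ≈ 113.7778, |3A| = 31, inequality holds.


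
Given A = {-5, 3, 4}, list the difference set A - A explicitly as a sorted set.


A - A = {a - a' : a, a' ∈ A}.
Compute a - a' for each ordered pair (a, a'):
a = -5: -5--5=0, -5-3=-8, -5-4=-9
a = 3: 3--5=8, 3-3=0, 3-4=-1
a = 4: 4--5=9, 4-3=1, 4-4=0
Collecting distinct values (and noting 0 appears from a-a):
A - A = {-9, -8, -1, 0, 1, 8, 9}
|A - A| = 7

A - A = {-9, -8, -1, 0, 1, 8, 9}


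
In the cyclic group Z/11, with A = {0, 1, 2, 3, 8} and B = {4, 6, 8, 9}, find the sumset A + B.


Work in Z/11Z: reduce every sum a + b modulo 11.
Enumerate all 20 pairs:
a = 0: 0+4=4, 0+6=6, 0+8=8, 0+9=9
a = 1: 1+4=5, 1+6=7, 1+8=9, 1+9=10
a = 2: 2+4=6, 2+6=8, 2+8=10, 2+9=0
a = 3: 3+4=7, 3+6=9, 3+8=0, 3+9=1
a = 8: 8+4=1, 8+6=3, 8+8=5, 8+9=6
Distinct residues collected: {0, 1, 3, 4, 5, 6, 7, 8, 9, 10}
|A + B| = 10 (out of 11 total residues).

A + B = {0, 1, 3, 4, 5, 6, 7, 8, 9, 10}


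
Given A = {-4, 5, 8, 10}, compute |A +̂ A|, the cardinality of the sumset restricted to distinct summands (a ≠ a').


Restricted sumset: A +̂ A = {a + a' : a ∈ A, a' ∈ A, a ≠ a'}.
Equivalently, take A + A and drop any sum 2a that is achievable ONLY as a + a for a ∈ A (i.e. sums representable only with equal summands).
Enumerate pairs (a, a') with a < a' (symmetric, so each unordered pair gives one sum; this covers all a ≠ a'):
  -4 + 5 = 1
  -4 + 8 = 4
  -4 + 10 = 6
  5 + 8 = 13
  5 + 10 = 15
  8 + 10 = 18
Collected distinct sums: {1, 4, 6, 13, 15, 18}
|A +̂ A| = 6
(Reference bound: |A +̂ A| ≥ 2|A| - 3 for |A| ≥ 2, with |A| = 4 giving ≥ 5.)

|A +̂ A| = 6


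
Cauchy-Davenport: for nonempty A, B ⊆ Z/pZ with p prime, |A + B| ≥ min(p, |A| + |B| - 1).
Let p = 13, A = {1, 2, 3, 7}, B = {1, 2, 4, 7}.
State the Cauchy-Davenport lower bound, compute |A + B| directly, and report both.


Cauchy-Davenport: |A + B| ≥ min(p, |A| + |B| - 1) for A, B nonempty in Z/pZ.
|A| = 4, |B| = 4, p = 13.
CD lower bound = min(13, 4 + 4 - 1) = min(13, 7) = 7.
Compute A + B mod 13 directly:
a = 1: 1+1=2, 1+2=3, 1+4=5, 1+7=8
a = 2: 2+1=3, 2+2=4, 2+4=6, 2+7=9
a = 3: 3+1=4, 3+2=5, 3+4=7, 3+7=10
a = 7: 7+1=8, 7+2=9, 7+4=11, 7+7=1
A + B = {1, 2, 3, 4, 5, 6, 7, 8, 9, 10, 11}, so |A + B| = 11.
Verify: 11 ≥ 7? Yes ✓.

CD lower bound = 7, actual |A + B| = 11.


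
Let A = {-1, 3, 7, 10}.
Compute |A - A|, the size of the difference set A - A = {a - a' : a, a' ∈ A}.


A - A = {a - a' : a, a' ∈ A}; |A| = 4.
Bounds: 2|A|-1 ≤ |A - A| ≤ |A|² - |A| + 1, i.e. 7 ≤ |A - A| ≤ 13.
Note: 0 ∈ A - A always (from a - a). The set is symmetric: if d ∈ A - A then -d ∈ A - A.
Enumerate nonzero differences d = a - a' with a > a' (then include -d):
Positive differences: {3, 4, 7, 8, 11}
Full difference set: {0} ∪ (positive diffs) ∪ (negative diffs).
|A - A| = 1 + 2·5 = 11 (matches direct enumeration: 11).

|A - A| = 11


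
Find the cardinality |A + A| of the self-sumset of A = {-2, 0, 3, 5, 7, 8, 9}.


A + A = {a + a' : a, a' ∈ A}; |A| = 7.
General bounds: 2|A| - 1 ≤ |A + A| ≤ |A|(|A|+1)/2, i.e. 13 ≤ |A + A| ≤ 28.
Lower bound 2|A|-1 is attained iff A is an arithmetic progression.
Enumerate sums a + a' for a ≤ a' (symmetric, so this suffices):
a = -2: -2+-2=-4, -2+0=-2, -2+3=1, -2+5=3, -2+7=5, -2+8=6, -2+9=7
a = 0: 0+0=0, 0+3=3, 0+5=5, 0+7=7, 0+8=8, 0+9=9
a = 3: 3+3=6, 3+5=8, 3+7=10, 3+8=11, 3+9=12
a = 5: 5+5=10, 5+7=12, 5+8=13, 5+9=14
a = 7: 7+7=14, 7+8=15, 7+9=16
a = 8: 8+8=16, 8+9=17
a = 9: 9+9=18
Distinct sums: {-4, -2, 0, 1, 3, 5, 6, 7, 8, 9, 10, 11, 12, 13, 14, 15, 16, 17, 18}
|A + A| = 19

|A + A| = 19


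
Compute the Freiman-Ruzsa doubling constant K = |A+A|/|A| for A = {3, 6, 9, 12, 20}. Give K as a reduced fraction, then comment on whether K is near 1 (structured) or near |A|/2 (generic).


|A| = 5.
Compute A + A by enumerating all 25 pairs.
A + A = {6, 9, 12, 15, 18, 21, 23, 24, 26, 29, 32, 40}, so |A + A| = 12.
K = |A + A| / |A| = 12/5 (already in lowest terms) ≈ 2.4000.
Reference: AP of size 5 gives K = 9/5 ≈ 1.8000; a fully generic set of size 5 gives K ≈ 3.0000.

|A| = 5, |A + A| = 12, K = 12/5.


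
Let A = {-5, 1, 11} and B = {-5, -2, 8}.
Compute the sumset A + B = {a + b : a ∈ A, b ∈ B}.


A + B = {a + b : a ∈ A, b ∈ B}.
Enumerate all |A|·|B| = 3·3 = 9 pairs (a, b) and collect distinct sums.
a = -5: -5+-5=-10, -5+-2=-7, -5+8=3
a = 1: 1+-5=-4, 1+-2=-1, 1+8=9
a = 11: 11+-5=6, 11+-2=9, 11+8=19
Collecting distinct sums: A + B = {-10, -7, -4, -1, 3, 6, 9, 19}
|A + B| = 8

A + B = {-10, -7, -4, -1, 3, 6, 9, 19}


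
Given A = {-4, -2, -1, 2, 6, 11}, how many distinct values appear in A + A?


A + A = {a + a' : a, a' ∈ A}; |A| = 6.
General bounds: 2|A| - 1 ≤ |A + A| ≤ |A|(|A|+1)/2, i.e. 11 ≤ |A + A| ≤ 21.
Lower bound 2|A|-1 is attained iff A is an arithmetic progression.
Enumerate sums a + a' for a ≤ a' (symmetric, so this suffices):
a = -4: -4+-4=-8, -4+-2=-6, -4+-1=-5, -4+2=-2, -4+6=2, -4+11=7
a = -2: -2+-2=-4, -2+-1=-3, -2+2=0, -2+6=4, -2+11=9
a = -1: -1+-1=-2, -1+2=1, -1+6=5, -1+11=10
a = 2: 2+2=4, 2+6=8, 2+11=13
a = 6: 6+6=12, 6+11=17
a = 11: 11+11=22
Distinct sums: {-8, -6, -5, -4, -3, -2, 0, 1, 2, 4, 5, 7, 8, 9, 10, 12, 13, 17, 22}
|A + A| = 19

|A + A| = 19


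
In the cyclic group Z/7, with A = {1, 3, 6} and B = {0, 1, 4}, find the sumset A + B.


Work in Z/7Z: reduce every sum a + b modulo 7.
Enumerate all 9 pairs:
a = 1: 1+0=1, 1+1=2, 1+4=5
a = 3: 3+0=3, 3+1=4, 3+4=0
a = 6: 6+0=6, 6+1=0, 6+4=3
Distinct residues collected: {0, 1, 2, 3, 4, 5, 6}
|A + B| = 7 (out of 7 total residues).

A + B = {0, 1, 2, 3, 4, 5, 6}


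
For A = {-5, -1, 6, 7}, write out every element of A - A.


A - A = {a - a' : a, a' ∈ A}.
Compute a - a' for each ordered pair (a, a'):
a = -5: -5--5=0, -5--1=-4, -5-6=-11, -5-7=-12
a = -1: -1--5=4, -1--1=0, -1-6=-7, -1-7=-8
a = 6: 6--5=11, 6--1=7, 6-6=0, 6-7=-1
a = 7: 7--5=12, 7--1=8, 7-6=1, 7-7=0
Collecting distinct values (and noting 0 appears from a-a):
A - A = {-12, -11, -8, -7, -4, -1, 0, 1, 4, 7, 8, 11, 12}
|A - A| = 13

A - A = {-12, -11, -8, -7, -4, -1, 0, 1, 4, 7, 8, 11, 12}


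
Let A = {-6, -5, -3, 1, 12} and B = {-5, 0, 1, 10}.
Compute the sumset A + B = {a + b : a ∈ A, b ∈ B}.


A + B = {a + b : a ∈ A, b ∈ B}.
Enumerate all |A|·|B| = 5·4 = 20 pairs (a, b) and collect distinct sums.
a = -6: -6+-5=-11, -6+0=-6, -6+1=-5, -6+10=4
a = -5: -5+-5=-10, -5+0=-5, -5+1=-4, -5+10=5
a = -3: -3+-5=-8, -3+0=-3, -3+1=-2, -3+10=7
a = 1: 1+-5=-4, 1+0=1, 1+1=2, 1+10=11
a = 12: 12+-5=7, 12+0=12, 12+1=13, 12+10=22
Collecting distinct sums: A + B = {-11, -10, -8, -6, -5, -4, -3, -2, 1, 2, 4, 5, 7, 11, 12, 13, 22}
|A + B| = 17

A + B = {-11, -10, -8, -6, -5, -4, -3, -2, 1, 2, 4, 5, 7, 11, 12, 13, 22}


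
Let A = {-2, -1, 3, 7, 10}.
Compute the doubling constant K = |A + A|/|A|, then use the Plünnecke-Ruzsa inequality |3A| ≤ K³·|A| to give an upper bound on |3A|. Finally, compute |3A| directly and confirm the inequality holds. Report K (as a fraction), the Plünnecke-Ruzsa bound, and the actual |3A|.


|A| = 5.
Step 1: Compute A + A by enumerating all 25 pairs.
A + A = {-4, -3, -2, 1, 2, 5, 6, 8, 9, 10, 13, 14, 17, 20}, so |A + A| = 14.
Step 2: Doubling constant K = |A + A|/|A| = 14/5 = 14/5 ≈ 2.8000.
Step 3: Plünnecke-Ruzsa gives |3A| ≤ K³·|A| = (2.8000)³ · 5 ≈ 109.7600.
Step 4: Compute 3A = A + A + A directly by enumerating all triples (a,b,c) ∈ A³; |3A| = 28.
Step 5: Check 28 ≤ 109.7600? Yes ✓.

K = 14/5, Plünnecke-Ruzsa bound K³|A| ≈ 109.7600, |3A| = 28, inequality holds.


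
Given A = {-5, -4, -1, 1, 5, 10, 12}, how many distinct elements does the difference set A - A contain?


A - A = {a - a' : a, a' ∈ A}; |A| = 7.
Bounds: 2|A|-1 ≤ |A - A| ≤ |A|² - |A| + 1, i.e. 13 ≤ |A - A| ≤ 43.
Note: 0 ∈ A - A always (from a - a). The set is symmetric: if d ∈ A - A then -d ∈ A - A.
Enumerate nonzero differences d = a - a' with a > a' (then include -d):
Positive differences: {1, 2, 3, 4, 5, 6, 7, 9, 10, 11, 13, 14, 15, 16, 17}
Full difference set: {0} ∪ (positive diffs) ∪ (negative diffs).
|A - A| = 1 + 2·15 = 31 (matches direct enumeration: 31).

|A - A| = 31


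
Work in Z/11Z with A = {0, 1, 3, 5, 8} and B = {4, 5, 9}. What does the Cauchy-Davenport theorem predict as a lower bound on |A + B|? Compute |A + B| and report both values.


Cauchy-Davenport: |A + B| ≥ min(p, |A| + |B| - 1) for A, B nonempty in Z/pZ.
|A| = 5, |B| = 3, p = 11.
CD lower bound = min(11, 5 + 3 - 1) = min(11, 7) = 7.
Compute A + B mod 11 directly:
a = 0: 0+4=4, 0+5=5, 0+9=9
a = 1: 1+4=5, 1+5=6, 1+9=10
a = 3: 3+4=7, 3+5=8, 3+9=1
a = 5: 5+4=9, 5+5=10, 5+9=3
a = 8: 8+4=1, 8+5=2, 8+9=6
A + B = {1, 2, 3, 4, 5, 6, 7, 8, 9, 10}, so |A + B| = 10.
Verify: 10 ≥ 7? Yes ✓.

CD lower bound = 7, actual |A + B| = 10.


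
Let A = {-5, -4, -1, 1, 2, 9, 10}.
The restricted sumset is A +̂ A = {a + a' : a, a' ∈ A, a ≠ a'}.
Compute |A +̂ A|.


Restricted sumset: A +̂ A = {a + a' : a ∈ A, a' ∈ A, a ≠ a'}.
Equivalently, take A + A and drop any sum 2a that is achievable ONLY as a + a for a ∈ A (i.e. sums representable only with equal summands).
Enumerate pairs (a, a') with a < a' (symmetric, so each unordered pair gives one sum; this covers all a ≠ a'):
  -5 + -4 = -9
  -5 + -1 = -6
  -5 + 1 = -4
  -5 + 2 = -3
  -5 + 9 = 4
  -5 + 10 = 5
  -4 + -1 = -5
  -4 + 1 = -3
  -4 + 2 = -2
  -4 + 9 = 5
  -4 + 10 = 6
  -1 + 1 = 0
  -1 + 2 = 1
  -1 + 9 = 8
  -1 + 10 = 9
  1 + 2 = 3
  1 + 9 = 10
  1 + 10 = 11
  2 + 9 = 11
  2 + 10 = 12
  9 + 10 = 19
Collected distinct sums: {-9, -6, -5, -4, -3, -2, 0, 1, 3, 4, 5, 6, 8, 9, 10, 11, 12, 19}
|A +̂ A| = 18
(Reference bound: |A +̂ A| ≥ 2|A| - 3 for |A| ≥ 2, with |A| = 7 giving ≥ 11.)

|A +̂ A| = 18


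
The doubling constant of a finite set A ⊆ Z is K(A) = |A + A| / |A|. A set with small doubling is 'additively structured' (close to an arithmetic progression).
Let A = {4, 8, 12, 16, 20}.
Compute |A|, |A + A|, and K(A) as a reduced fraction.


|A| = 5.
Compute A + A by enumerating all 25 pairs.
A + A = {8, 12, 16, 20, 24, 28, 32, 36, 40}, so |A + A| = 9.
K = |A + A| / |A| = 9/5 (already in lowest terms) ≈ 1.8000.
Reference: AP of size 5 gives K = 9/5 ≈ 1.8000; a fully generic set of size 5 gives K ≈ 3.0000.

|A| = 5, |A + A| = 9, K = 9/5.


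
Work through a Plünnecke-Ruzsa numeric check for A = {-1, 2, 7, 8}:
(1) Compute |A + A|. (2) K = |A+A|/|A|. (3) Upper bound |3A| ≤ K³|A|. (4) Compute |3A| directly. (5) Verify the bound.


|A| = 4.
Step 1: Compute A + A by enumerating all 16 pairs.
A + A = {-2, 1, 4, 6, 7, 9, 10, 14, 15, 16}, so |A + A| = 10.
Step 2: Doubling constant K = |A + A|/|A| = 10/4 = 10/4 ≈ 2.5000.
Step 3: Plünnecke-Ruzsa gives |3A| ≤ K³·|A| = (2.5000)³ · 4 ≈ 62.5000.
Step 4: Compute 3A = A + A + A directly by enumerating all triples (a,b,c) ∈ A³; |3A| = 19.
Step 5: Check 19 ≤ 62.5000? Yes ✓.

K = 10/4, Plünnecke-Ruzsa bound K³|A| ≈ 62.5000, |3A| = 19, inequality holds.


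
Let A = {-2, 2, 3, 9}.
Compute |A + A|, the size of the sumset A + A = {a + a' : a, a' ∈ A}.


A + A = {a + a' : a, a' ∈ A}; |A| = 4.
General bounds: 2|A| - 1 ≤ |A + A| ≤ |A|(|A|+1)/2, i.e. 7 ≤ |A + A| ≤ 10.
Lower bound 2|A|-1 is attained iff A is an arithmetic progression.
Enumerate sums a + a' for a ≤ a' (symmetric, so this suffices):
a = -2: -2+-2=-4, -2+2=0, -2+3=1, -2+9=7
a = 2: 2+2=4, 2+3=5, 2+9=11
a = 3: 3+3=6, 3+9=12
a = 9: 9+9=18
Distinct sums: {-4, 0, 1, 4, 5, 6, 7, 11, 12, 18}
|A + A| = 10

|A + A| = 10


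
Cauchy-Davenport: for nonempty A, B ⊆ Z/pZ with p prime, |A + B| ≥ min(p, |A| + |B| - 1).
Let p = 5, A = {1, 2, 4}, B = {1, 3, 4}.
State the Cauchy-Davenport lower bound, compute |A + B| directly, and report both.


Cauchy-Davenport: |A + B| ≥ min(p, |A| + |B| - 1) for A, B nonempty in Z/pZ.
|A| = 3, |B| = 3, p = 5.
CD lower bound = min(5, 3 + 3 - 1) = min(5, 5) = 5.
Compute A + B mod 5 directly:
a = 1: 1+1=2, 1+3=4, 1+4=0
a = 2: 2+1=3, 2+3=0, 2+4=1
a = 4: 4+1=0, 4+3=2, 4+4=3
A + B = {0, 1, 2, 3, 4}, so |A + B| = 5.
Verify: 5 ≥ 5? Yes ✓.

CD lower bound = 5, actual |A + B| = 5.


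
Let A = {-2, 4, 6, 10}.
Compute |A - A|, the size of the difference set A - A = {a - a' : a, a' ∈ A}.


A - A = {a - a' : a, a' ∈ A}; |A| = 4.
Bounds: 2|A|-1 ≤ |A - A| ≤ |A|² - |A| + 1, i.e. 7 ≤ |A - A| ≤ 13.
Note: 0 ∈ A - A always (from a - a). The set is symmetric: if d ∈ A - A then -d ∈ A - A.
Enumerate nonzero differences d = a - a' with a > a' (then include -d):
Positive differences: {2, 4, 6, 8, 12}
Full difference set: {0} ∪ (positive diffs) ∪ (negative diffs).
|A - A| = 1 + 2·5 = 11 (matches direct enumeration: 11).

|A - A| = 11


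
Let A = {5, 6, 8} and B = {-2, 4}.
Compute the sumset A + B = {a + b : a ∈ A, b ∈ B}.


A + B = {a + b : a ∈ A, b ∈ B}.
Enumerate all |A|·|B| = 3·2 = 6 pairs (a, b) and collect distinct sums.
a = 5: 5+-2=3, 5+4=9
a = 6: 6+-2=4, 6+4=10
a = 8: 8+-2=6, 8+4=12
Collecting distinct sums: A + B = {3, 4, 6, 9, 10, 12}
|A + B| = 6

A + B = {3, 4, 6, 9, 10, 12}


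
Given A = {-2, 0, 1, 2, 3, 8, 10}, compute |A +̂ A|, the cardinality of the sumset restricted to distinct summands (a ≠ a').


Restricted sumset: A +̂ A = {a + a' : a ∈ A, a' ∈ A, a ≠ a'}.
Equivalently, take A + A and drop any sum 2a that is achievable ONLY as a + a for a ∈ A (i.e. sums representable only with equal summands).
Enumerate pairs (a, a') with a < a' (symmetric, so each unordered pair gives one sum; this covers all a ≠ a'):
  -2 + 0 = -2
  -2 + 1 = -1
  -2 + 2 = 0
  -2 + 3 = 1
  -2 + 8 = 6
  -2 + 10 = 8
  0 + 1 = 1
  0 + 2 = 2
  0 + 3 = 3
  0 + 8 = 8
  0 + 10 = 10
  1 + 2 = 3
  1 + 3 = 4
  1 + 8 = 9
  1 + 10 = 11
  2 + 3 = 5
  2 + 8 = 10
  2 + 10 = 12
  3 + 8 = 11
  3 + 10 = 13
  8 + 10 = 18
Collected distinct sums: {-2, -1, 0, 1, 2, 3, 4, 5, 6, 8, 9, 10, 11, 12, 13, 18}
|A +̂ A| = 16
(Reference bound: |A +̂ A| ≥ 2|A| - 3 for |A| ≥ 2, with |A| = 7 giving ≥ 11.)

|A +̂ A| = 16


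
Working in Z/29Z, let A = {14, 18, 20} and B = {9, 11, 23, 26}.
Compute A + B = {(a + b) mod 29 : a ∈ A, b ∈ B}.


Work in Z/29Z: reduce every sum a + b modulo 29.
Enumerate all 12 pairs:
a = 14: 14+9=23, 14+11=25, 14+23=8, 14+26=11
a = 18: 18+9=27, 18+11=0, 18+23=12, 18+26=15
a = 20: 20+9=0, 20+11=2, 20+23=14, 20+26=17
Distinct residues collected: {0, 2, 8, 11, 12, 14, 15, 17, 23, 25, 27}
|A + B| = 11 (out of 29 total residues).

A + B = {0, 2, 8, 11, 12, 14, 15, 17, 23, 25, 27}


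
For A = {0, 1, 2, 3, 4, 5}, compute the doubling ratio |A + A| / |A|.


|A| = 6.
Compute A + A by enumerating all 36 pairs.
A + A = {0, 1, 2, 3, 4, 5, 6, 7, 8, 9, 10}, so |A + A| = 11.
K = |A + A| / |A| = 11/6 (already in lowest terms) ≈ 1.8333.
Reference: AP of size 6 gives K = 11/6 ≈ 1.8333; a fully generic set of size 6 gives K ≈ 3.5000.

|A| = 6, |A + A| = 11, K = 11/6.


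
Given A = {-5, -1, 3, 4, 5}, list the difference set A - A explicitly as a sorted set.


A - A = {a - a' : a, a' ∈ A}.
Compute a - a' for each ordered pair (a, a'):
a = -5: -5--5=0, -5--1=-4, -5-3=-8, -5-4=-9, -5-5=-10
a = -1: -1--5=4, -1--1=0, -1-3=-4, -1-4=-5, -1-5=-6
a = 3: 3--5=8, 3--1=4, 3-3=0, 3-4=-1, 3-5=-2
a = 4: 4--5=9, 4--1=5, 4-3=1, 4-4=0, 4-5=-1
a = 5: 5--5=10, 5--1=6, 5-3=2, 5-4=1, 5-5=0
Collecting distinct values (and noting 0 appears from a-a):
A - A = {-10, -9, -8, -6, -5, -4, -2, -1, 0, 1, 2, 4, 5, 6, 8, 9, 10}
|A - A| = 17

A - A = {-10, -9, -8, -6, -5, -4, -2, -1, 0, 1, 2, 4, 5, 6, 8, 9, 10}


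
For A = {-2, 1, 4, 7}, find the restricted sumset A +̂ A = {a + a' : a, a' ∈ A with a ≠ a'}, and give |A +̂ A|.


Restricted sumset: A +̂ A = {a + a' : a ∈ A, a' ∈ A, a ≠ a'}.
Equivalently, take A + A and drop any sum 2a that is achievable ONLY as a + a for a ∈ A (i.e. sums representable only with equal summands).
Enumerate pairs (a, a') with a < a' (symmetric, so each unordered pair gives one sum; this covers all a ≠ a'):
  -2 + 1 = -1
  -2 + 4 = 2
  -2 + 7 = 5
  1 + 4 = 5
  1 + 7 = 8
  4 + 7 = 11
Collected distinct sums: {-1, 2, 5, 8, 11}
|A +̂ A| = 5
(Reference bound: |A +̂ A| ≥ 2|A| - 3 for |A| ≥ 2, with |A| = 4 giving ≥ 5.)

|A +̂ A| = 5


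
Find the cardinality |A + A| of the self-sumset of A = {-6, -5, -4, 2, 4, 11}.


A + A = {a + a' : a, a' ∈ A}; |A| = 6.
General bounds: 2|A| - 1 ≤ |A + A| ≤ |A|(|A|+1)/2, i.e. 11 ≤ |A + A| ≤ 21.
Lower bound 2|A|-1 is attained iff A is an arithmetic progression.
Enumerate sums a + a' for a ≤ a' (symmetric, so this suffices):
a = -6: -6+-6=-12, -6+-5=-11, -6+-4=-10, -6+2=-4, -6+4=-2, -6+11=5
a = -5: -5+-5=-10, -5+-4=-9, -5+2=-3, -5+4=-1, -5+11=6
a = -4: -4+-4=-8, -4+2=-2, -4+4=0, -4+11=7
a = 2: 2+2=4, 2+4=6, 2+11=13
a = 4: 4+4=8, 4+11=15
a = 11: 11+11=22
Distinct sums: {-12, -11, -10, -9, -8, -4, -3, -2, -1, 0, 4, 5, 6, 7, 8, 13, 15, 22}
|A + A| = 18

|A + A| = 18


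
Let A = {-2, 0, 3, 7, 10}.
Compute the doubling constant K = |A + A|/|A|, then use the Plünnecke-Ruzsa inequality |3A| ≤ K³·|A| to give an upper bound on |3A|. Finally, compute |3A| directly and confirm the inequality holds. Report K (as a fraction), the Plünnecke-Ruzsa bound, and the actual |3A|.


|A| = 5.
Step 1: Compute A + A by enumerating all 25 pairs.
A + A = {-4, -2, 0, 1, 3, 5, 6, 7, 8, 10, 13, 14, 17, 20}, so |A + A| = 14.
Step 2: Doubling constant K = |A + A|/|A| = 14/5 = 14/5 ≈ 2.8000.
Step 3: Plünnecke-Ruzsa gives |3A| ≤ K³·|A| = (2.8000)³ · 5 ≈ 109.7600.
Step 4: Compute 3A = A + A + A directly by enumerating all triples (a,b,c) ∈ A³; |3A| = 28.
Step 5: Check 28 ≤ 109.7600? Yes ✓.

K = 14/5, Plünnecke-Ruzsa bound K³|A| ≈ 109.7600, |3A| = 28, inequality holds.


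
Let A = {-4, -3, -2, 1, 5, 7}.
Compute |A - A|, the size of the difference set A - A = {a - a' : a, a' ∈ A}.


A - A = {a - a' : a, a' ∈ A}; |A| = 6.
Bounds: 2|A|-1 ≤ |A - A| ≤ |A|² - |A| + 1, i.e. 11 ≤ |A - A| ≤ 31.
Note: 0 ∈ A - A always (from a - a). The set is symmetric: if d ∈ A - A then -d ∈ A - A.
Enumerate nonzero differences d = a - a' with a > a' (then include -d):
Positive differences: {1, 2, 3, 4, 5, 6, 7, 8, 9, 10, 11}
Full difference set: {0} ∪ (positive diffs) ∪ (negative diffs).
|A - A| = 1 + 2·11 = 23 (matches direct enumeration: 23).

|A - A| = 23


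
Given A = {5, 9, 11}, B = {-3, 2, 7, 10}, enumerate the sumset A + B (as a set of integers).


A + B = {a + b : a ∈ A, b ∈ B}.
Enumerate all |A|·|B| = 3·4 = 12 pairs (a, b) and collect distinct sums.
a = 5: 5+-3=2, 5+2=7, 5+7=12, 5+10=15
a = 9: 9+-3=6, 9+2=11, 9+7=16, 9+10=19
a = 11: 11+-3=8, 11+2=13, 11+7=18, 11+10=21
Collecting distinct sums: A + B = {2, 6, 7, 8, 11, 12, 13, 15, 16, 18, 19, 21}
|A + B| = 12

A + B = {2, 6, 7, 8, 11, 12, 13, 15, 16, 18, 19, 21}


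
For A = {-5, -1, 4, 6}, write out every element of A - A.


A - A = {a - a' : a, a' ∈ A}.
Compute a - a' for each ordered pair (a, a'):
a = -5: -5--5=0, -5--1=-4, -5-4=-9, -5-6=-11
a = -1: -1--5=4, -1--1=0, -1-4=-5, -1-6=-7
a = 4: 4--5=9, 4--1=5, 4-4=0, 4-6=-2
a = 6: 6--5=11, 6--1=7, 6-4=2, 6-6=0
Collecting distinct values (and noting 0 appears from a-a):
A - A = {-11, -9, -7, -5, -4, -2, 0, 2, 4, 5, 7, 9, 11}
|A - A| = 13

A - A = {-11, -9, -7, -5, -4, -2, 0, 2, 4, 5, 7, 9, 11}


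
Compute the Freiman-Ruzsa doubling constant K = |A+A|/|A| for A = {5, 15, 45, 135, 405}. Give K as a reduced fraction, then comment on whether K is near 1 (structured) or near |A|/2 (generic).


|A| = 5.
Compute A + A by enumerating all 25 pairs.
A + A = {10, 20, 30, 50, 60, 90, 140, 150, 180, 270, 410, 420, 450, 540, 810}, so |A + A| = 15.
K = |A + A| / |A| = 15/5 = 3/1 ≈ 3.0000.
Reference: AP of size 5 gives K = 9/5 ≈ 1.8000; a fully generic set of size 5 gives K ≈ 3.0000.

|A| = 5, |A + A| = 15, K = 15/5 = 3/1.
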